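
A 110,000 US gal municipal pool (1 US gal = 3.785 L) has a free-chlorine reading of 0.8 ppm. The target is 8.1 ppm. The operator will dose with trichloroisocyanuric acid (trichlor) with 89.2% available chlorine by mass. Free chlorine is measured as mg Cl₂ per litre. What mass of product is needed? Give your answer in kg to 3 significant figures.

3.41 kg

Volume: 110,000 US gal × 3.785 L/gal = 416,350 L.
Chlorine deficit: 8.1 − 0.8 = 7.3 ppm = 7.3 mg/L as Cl₂.
Cl₂ equivalent needed: 7.3 mg/L × 416,350 L = 3,039,000 mg = 3039 g.
Product at 89.2% available chlorine: 3039 / 0.892 = 3407 g.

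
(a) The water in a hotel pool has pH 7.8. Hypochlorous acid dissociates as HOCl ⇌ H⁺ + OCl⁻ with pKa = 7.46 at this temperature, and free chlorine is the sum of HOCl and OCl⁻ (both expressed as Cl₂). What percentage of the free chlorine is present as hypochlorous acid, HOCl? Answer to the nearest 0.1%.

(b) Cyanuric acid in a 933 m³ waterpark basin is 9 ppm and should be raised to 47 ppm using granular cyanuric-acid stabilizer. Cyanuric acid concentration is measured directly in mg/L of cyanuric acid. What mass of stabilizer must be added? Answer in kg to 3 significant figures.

(a) [OCl⁻]/[HOCl] = 10^(pH − pKa) = 10^(7.8 − 7.46) = 10^0.34 = 2.188.
(a) Fraction as HOCl = 1 / (1 + 2.188) = 0.3137.

(b) Volume: 933 m³ = 933,000 L.
(b) CYA to add: (47 − 9) = 38 mg/L × 933,000 L = 35,450 g cyanuric acid.

(a) 31.4%; (b) 35.5 kg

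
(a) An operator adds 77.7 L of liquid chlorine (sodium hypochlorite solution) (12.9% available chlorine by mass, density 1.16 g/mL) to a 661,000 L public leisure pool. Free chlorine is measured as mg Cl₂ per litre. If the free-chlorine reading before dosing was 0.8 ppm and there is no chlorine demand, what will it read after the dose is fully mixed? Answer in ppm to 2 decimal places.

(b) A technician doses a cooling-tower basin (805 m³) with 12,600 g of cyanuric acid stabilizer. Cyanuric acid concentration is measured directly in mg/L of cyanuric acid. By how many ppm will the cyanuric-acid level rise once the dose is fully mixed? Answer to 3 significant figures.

(a) 18.39 ppm; (b) 15.7 ppm

(a) Mass of solution: 77.7 L × 1000 mL/L × 1.16 g/mL = 90,130 g.
(a) Available chlorine delivered: 90,130 g × 0.129 = 11,630 g as Cl₂.
(a) Concentration rise: 11,630 g / 661,000 L = 17.59 mg/L = 17.59 ppm.
(a) Final FC: 0.8 + 17.59 = 18.39 ppm.

(b) Volume: 805 m³ = 805,000 L.
(b) Rise: 12,600 g / 805,000 L × 1000 = 15.65 mg/L.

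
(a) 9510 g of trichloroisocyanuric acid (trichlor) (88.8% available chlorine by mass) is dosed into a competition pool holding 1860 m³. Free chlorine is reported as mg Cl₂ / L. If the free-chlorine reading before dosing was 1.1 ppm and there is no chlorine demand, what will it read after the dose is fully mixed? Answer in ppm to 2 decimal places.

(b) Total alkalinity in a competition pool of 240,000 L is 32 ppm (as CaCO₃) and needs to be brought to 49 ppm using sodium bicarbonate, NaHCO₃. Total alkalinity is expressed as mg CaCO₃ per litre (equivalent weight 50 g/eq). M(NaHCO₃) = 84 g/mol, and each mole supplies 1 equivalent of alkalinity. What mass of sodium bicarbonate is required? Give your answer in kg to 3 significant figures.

(a) 5.64 ppm; (b) 6.85 kg

(a) Volume: 1860 m³ = 1,860,000 L.
(a) Available chlorine delivered: 9510 g × 0.888 = 8445 g as Cl₂.
(a) Concentration rise: 8445 g / 1,860,000 L = 4.54 mg/L = 4.54 ppm.
(a) Final FC: 1.1 + 4.54 = 5.64 ppm.

(b) Alkalinity to add: (49 − 32) = 17 mg/L as CaCO₃ × 240,000 L = 4080 g as CaCO₃.
(b) Equivalents: 4080 g ÷ 50 g/eq = 81.6 eq.
(b) NaHCO₃ supplies 1 eq per mole → 81.6 mol.
(b) Mass: 81.6 mol × 84 g/mol = 6854 g.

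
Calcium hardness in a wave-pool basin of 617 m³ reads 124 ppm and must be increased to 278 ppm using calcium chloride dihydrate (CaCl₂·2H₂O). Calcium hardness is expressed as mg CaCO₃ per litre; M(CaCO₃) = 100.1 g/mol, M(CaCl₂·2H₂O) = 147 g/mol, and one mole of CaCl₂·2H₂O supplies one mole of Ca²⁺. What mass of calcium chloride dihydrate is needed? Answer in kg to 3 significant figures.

140 kg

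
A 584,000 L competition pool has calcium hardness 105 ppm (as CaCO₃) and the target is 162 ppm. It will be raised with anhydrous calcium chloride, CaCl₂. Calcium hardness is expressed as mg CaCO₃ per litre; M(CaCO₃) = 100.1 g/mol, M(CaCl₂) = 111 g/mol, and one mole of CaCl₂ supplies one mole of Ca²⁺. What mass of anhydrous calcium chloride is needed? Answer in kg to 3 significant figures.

Hardness to add: (162 − 105) = 57 mg/L as CaCO₃ × 584,000 L = 33,290 g as CaCO₃.
Moles of Ca²⁺ (1 mol Ca²⁺ ≡ 1 mol CaCO₃): 33,290 / 100.1 g/mol = 332.5 mol.
Mass of CaCl₂: 332.5 × 111 = 36,910 g.

36.9 kg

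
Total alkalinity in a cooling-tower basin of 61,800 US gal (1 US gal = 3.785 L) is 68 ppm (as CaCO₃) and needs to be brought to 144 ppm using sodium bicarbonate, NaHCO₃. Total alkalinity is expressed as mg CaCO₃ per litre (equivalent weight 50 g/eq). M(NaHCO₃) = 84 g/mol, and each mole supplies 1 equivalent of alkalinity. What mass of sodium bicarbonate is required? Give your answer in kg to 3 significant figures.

Volume: 61,800 US gal × 3.785 L/gal = 233,913 L.
Alkalinity to add: (144 − 68) = 76 mg/L as CaCO₃ × 233,913 L = 17,780 g as CaCO₃.
Equivalents: 17,780 g ÷ 50 g/eq = 355.5 eq.
NaHCO₃ supplies 1 eq per mole → 355.5 mol.
Mass: 355.5 mol × 84 g/mol = 29,870 g.

29.9 kg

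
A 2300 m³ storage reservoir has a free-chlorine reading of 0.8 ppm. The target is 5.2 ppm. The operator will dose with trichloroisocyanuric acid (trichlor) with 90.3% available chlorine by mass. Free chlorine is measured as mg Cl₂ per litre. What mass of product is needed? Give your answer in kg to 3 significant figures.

Volume: 2300 m³ = 2,300,000 L.
Chlorine deficit: 5.2 − 0.8 = 4.4 ppm = 4.4 mg/L as Cl₂.
Cl₂ equivalent needed: 4.4 mg/L × 2,300,000 L = 10,120,000 mg = 10,120 g.
Product at 90.3% available chlorine: 10,120 / 0.903 = 11,210 g.

11.2 kg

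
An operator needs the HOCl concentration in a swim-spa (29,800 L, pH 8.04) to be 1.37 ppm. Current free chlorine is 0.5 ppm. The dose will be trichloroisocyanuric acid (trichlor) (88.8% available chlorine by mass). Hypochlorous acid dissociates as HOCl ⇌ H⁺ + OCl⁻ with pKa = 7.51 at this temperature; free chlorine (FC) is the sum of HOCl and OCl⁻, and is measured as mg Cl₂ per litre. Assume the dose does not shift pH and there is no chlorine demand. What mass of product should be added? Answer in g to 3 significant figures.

185 g

[OCl⁻]/[HOCl] = 10^(pH − pKa) = 10^(8.04 − 7.51) = 3.388; fraction as HOCl = 1/(1 + 3.388) = 0.2279.
Free chlorine required for 1.37 ppm HOCl: 1.37 / 0.2279 = 6.012 ppm.
FC to add: 6.012 − 0.5 = 5.512 mg/L as Cl₂.
Cl₂ equivalent: 5.512 mg/L × 29,800 L = 164.3 g.
Product at 88.8% available Cl: 164.3 / 0.888 = 185 g.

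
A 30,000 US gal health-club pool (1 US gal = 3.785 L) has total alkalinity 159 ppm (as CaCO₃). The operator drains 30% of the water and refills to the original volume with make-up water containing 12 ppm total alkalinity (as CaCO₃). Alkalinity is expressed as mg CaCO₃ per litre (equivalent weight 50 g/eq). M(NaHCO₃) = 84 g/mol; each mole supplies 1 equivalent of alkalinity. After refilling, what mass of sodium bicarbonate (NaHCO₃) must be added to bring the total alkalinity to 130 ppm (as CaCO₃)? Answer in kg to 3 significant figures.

Volume: 30,000 US gal × 3.785 L/gal = 113,550 L.
After draining 30% and refilling: 159 × 0.70 + 12 × 0.30 = 114.9 ppm.
Deficit to target: 130 − 114.9 = 15.1 mg/L.
As CaCO₃: 15.1 mg/L × 113,550 L = 1715 g; ÷ 50 g/eq ÷ 1 = 34.29 mol NaHCO₃.
Mass: 34.29 × 84 = 2881 g.

2.88 kg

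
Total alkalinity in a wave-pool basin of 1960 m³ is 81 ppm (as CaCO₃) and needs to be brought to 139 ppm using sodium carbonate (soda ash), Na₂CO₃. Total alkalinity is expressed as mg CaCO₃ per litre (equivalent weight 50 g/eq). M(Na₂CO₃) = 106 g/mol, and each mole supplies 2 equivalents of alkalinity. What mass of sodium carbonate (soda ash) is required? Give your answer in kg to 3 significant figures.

121 kg

Volume: 1960 m³ = 1,960,000 L.
Alkalinity to add: (139 − 81) = 58 mg/L as CaCO₃ × 1,960,000 L = 113,700 g as CaCO₃.
Equivalents: 113,700 g ÷ 50 g/eq = 2274 eq.
Each mole of Na₂CO₃ supplies 2 eq, so 2274 / 2 = 1137 mol.
Mass: 1137 mol × 106 g/mol = 120,500 g.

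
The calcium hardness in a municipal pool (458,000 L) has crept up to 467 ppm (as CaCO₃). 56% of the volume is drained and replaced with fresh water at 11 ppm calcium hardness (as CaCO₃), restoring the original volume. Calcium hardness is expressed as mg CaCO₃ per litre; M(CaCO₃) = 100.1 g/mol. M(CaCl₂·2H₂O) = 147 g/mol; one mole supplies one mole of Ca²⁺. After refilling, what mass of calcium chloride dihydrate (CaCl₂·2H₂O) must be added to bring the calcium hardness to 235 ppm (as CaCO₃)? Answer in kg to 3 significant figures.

After draining 56% and refilling: 467 × 0.44 + 11 × 0.56 = 211.64 ppm.
Deficit to target: 235 − 211.64 = 23.36 mg/L.
As CaCO₃: 23.36 mg/L × 458,000 L = 10,700 g; ÷ 100.1 = 106.9 mol Ca²⁺.
Mass: 106.9 × 147 = 15,710 g.

15.7 kg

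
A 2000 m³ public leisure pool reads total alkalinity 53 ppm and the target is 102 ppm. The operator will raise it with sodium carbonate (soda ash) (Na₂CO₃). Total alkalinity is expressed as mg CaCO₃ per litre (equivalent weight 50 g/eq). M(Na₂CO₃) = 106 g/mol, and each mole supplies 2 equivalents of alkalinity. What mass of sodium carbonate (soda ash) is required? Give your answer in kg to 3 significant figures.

Volume: 2000 m³ = 2,000,000 L.
Alkalinity to add: (102 − 53) = 49 mg/L as CaCO₃ × 2,000,000 L = 98,000 g as CaCO₃.
Equivalents: 98,000 g ÷ 50 g/eq = 1960 eq.
Each mole of Na₂CO₃ supplies 2 eq, so 1960 / 2 = 980 mol.
Mass: 980 mol × 106 g/mol = 103,900 g.

104 kg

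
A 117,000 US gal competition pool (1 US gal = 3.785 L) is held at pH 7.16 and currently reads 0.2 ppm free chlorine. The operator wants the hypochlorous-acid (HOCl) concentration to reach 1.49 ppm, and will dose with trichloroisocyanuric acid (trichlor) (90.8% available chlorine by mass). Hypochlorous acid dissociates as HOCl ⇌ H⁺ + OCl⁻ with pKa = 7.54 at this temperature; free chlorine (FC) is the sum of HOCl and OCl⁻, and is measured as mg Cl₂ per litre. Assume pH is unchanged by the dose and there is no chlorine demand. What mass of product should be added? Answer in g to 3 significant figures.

Volume: 117,000 US gal × 3.785 L/gal = 442,845 L.
[OCl⁻]/[HOCl] = 10^(pH − pKa) = 10^(7.16 − 7.54) = 0.4169; fraction as HOCl = 1/(1 + 0.4169) = 0.7058.
Free chlorine required for 1.49 ppm HOCl: 1.49 / 0.7058 = 2.111 ppm.
FC to add: 2.111 − 0.2 = 1.911 mg/L as Cl₂.
Cl₂ equivalent: 1.911 mg/L × 442,845 L = 846.3 g.
Product at 90.8% available Cl: 846.3 / 0.908 = 932.1 g.

932 g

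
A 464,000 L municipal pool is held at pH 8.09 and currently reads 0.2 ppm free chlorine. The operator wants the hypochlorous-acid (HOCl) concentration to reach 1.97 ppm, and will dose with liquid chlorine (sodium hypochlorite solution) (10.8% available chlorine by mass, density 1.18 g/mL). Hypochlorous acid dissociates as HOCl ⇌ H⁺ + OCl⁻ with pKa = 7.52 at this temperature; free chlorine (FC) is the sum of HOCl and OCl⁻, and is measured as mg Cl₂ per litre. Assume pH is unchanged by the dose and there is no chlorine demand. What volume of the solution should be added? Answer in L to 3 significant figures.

33.1 L

[OCl⁻]/[HOCl] = 10^(pH − pKa) = 10^(8.09 − 7.52) = 3.715; fraction as HOCl = 1/(1 + 3.715) = 0.2121.
Free chlorine required for 1.97 ppm HOCl: 1.97 / 0.2121 = 9.289 ppm.
FC to add: 9.289 − 0.2 = 9.089 mg/L as Cl₂.
Cl₂ equivalent: 9.089 mg/L × 464,000 L = 4217 g.
Product at 10.8% available Cl: 4217 / 0.108 = 39,050 g.
Volume: 39,050 g ÷ 1.18 g/mL = 33,090 mL.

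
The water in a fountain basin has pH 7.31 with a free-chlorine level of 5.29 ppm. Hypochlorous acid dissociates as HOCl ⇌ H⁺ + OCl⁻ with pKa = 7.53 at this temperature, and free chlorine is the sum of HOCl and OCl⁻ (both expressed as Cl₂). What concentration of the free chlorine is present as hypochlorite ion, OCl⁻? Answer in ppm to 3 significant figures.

[OCl⁻]/[HOCl] = 10^(pH − pKa) = 10^(7.31 − 7.53) = 10^-0.22 = 0.6026.
Fraction as HOCl = 1 / (1 + 0.6026) = 0.624.
OCl⁻ = (1 − 0.624) × 5.29 ppm = 1.989 ppm.

1.99 ppm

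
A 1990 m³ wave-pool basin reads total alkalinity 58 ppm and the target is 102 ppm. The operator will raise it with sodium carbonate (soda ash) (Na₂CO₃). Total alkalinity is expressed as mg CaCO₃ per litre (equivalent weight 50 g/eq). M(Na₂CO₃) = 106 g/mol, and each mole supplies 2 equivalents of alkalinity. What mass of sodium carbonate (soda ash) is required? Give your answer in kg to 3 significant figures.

Volume: 1990 m³ = 1,990,000 L.
Alkalinity to add: (102 − 58) = 44 mg/L as CaCO₃ × 1,990,000 L = 87,560 g as CaCO₃.
Equivalents: 87,560 g ÷ 50 g/eq = 1751 eq.
Each mole of Na₂CO₃ supplies 2 eq, so 1751 / 2 = 875.6 mol.
Mass: 875.6 mol × 106 g/mol = 92,810 g.

92.8 kg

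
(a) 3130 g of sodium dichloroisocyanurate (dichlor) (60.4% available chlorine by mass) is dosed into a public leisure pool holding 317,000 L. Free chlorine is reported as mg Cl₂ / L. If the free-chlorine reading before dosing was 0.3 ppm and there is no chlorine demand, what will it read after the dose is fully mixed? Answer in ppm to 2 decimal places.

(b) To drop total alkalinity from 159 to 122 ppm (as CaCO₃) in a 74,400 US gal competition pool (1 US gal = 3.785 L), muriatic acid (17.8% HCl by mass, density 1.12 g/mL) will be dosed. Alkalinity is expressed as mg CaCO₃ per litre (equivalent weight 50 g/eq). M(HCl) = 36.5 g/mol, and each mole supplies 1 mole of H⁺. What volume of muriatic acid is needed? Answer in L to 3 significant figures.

(a) Available chlorine delivered: 3130 g × 0.604 = 1891 g as Cl₂.
(a) Concentration rise: 1891 g / 317,000 L = 5.964 mg/L = 5.96 ppm.
(a) Final FC: 0.3 + 5.96 = 6.26 ppm.

(b) Volume: 74,400 US gal × 3.785 L/gal = 281,604 L.
(b) Alkalinity to neutralize: (159 − 122) = 37 mg/L as CaCO₃ × 281,604 L = 10,420 g as CaCO₃.
(b) Equivalents of H⁺ required: 10,420 ÷ 50 g/eq = 208.4 eq = 208.4 mol HCl.
(b) Mass of HCl: 208.4 × 36.5 = 7606 g.
(b) Mass of 17.8% solution: 7606 / 0.178 = 42,730 g.
(b) Volume: 42,730 g ÷ 1.12 g/mL = 38,150 mL.

(a) 6.26 ppm; (b) 38.2 L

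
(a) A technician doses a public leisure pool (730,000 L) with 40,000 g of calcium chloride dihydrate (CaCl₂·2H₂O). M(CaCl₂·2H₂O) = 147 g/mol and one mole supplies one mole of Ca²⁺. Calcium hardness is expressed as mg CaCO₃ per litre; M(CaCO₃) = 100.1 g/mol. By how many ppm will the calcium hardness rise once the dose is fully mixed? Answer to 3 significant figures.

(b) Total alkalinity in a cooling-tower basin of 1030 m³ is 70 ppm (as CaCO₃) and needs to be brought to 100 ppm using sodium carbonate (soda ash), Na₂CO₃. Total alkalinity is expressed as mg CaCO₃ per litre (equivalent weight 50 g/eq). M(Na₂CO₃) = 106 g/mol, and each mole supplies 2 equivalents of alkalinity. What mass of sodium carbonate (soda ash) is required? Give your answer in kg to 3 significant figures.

(a) 37.3 ppm; (b) 32.8 kg

(a) Moles of Ca²⁺: 40,000 g ÷ 147 g/mol = 272.1 mol.
(a) As CaCO₃: 272.1 mol × 100.1 g/mol = 27,240 g.
(a) Rise: 27,240 g / 730,000 L × 1000 = 37.31 mg/L.

(b) Volume: 1030 m³ = 1,030,000 L.
(b) Alkalinity to add: (100 − 70) = 30 mg/L as CaCO₃ × 1,030,000 L = 30,900 g as CaCO₃.
(b) Equivalents: 30,900 g ÷ 50 g/eq = 618 eq.
(b) Each mole of Na₂CO₃ supplies 2 eq, so 618 / 2 = 309 mol.
(b) Mass: 309 mol × 106 g/mol = 32,750 g.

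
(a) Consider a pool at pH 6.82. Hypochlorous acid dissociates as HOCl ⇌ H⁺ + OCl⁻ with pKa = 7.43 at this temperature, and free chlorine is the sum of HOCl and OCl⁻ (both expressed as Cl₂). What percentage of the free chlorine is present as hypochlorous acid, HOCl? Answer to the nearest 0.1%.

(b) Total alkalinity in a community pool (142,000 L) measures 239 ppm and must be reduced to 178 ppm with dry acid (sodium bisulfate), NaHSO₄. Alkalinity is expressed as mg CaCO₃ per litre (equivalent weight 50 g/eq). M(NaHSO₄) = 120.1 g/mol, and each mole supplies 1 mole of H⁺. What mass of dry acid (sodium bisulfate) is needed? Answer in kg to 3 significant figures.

(a) 80.3%; (b) 20.8 kg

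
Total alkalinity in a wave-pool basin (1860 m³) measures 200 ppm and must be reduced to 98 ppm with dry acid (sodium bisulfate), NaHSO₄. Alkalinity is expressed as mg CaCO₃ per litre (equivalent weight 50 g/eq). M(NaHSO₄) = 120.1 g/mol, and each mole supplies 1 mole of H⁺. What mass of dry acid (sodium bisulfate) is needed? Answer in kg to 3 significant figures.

456 kg

Volume: 1860 m³ = 1,860,000 L.
Alkalinity to neutralize: (200 − 98) = 102 mg/L as CaCO₃ × 1,860,000 L = 189,700 g as CaCO₃.
Equivalents of H⁺ required: 189,700 ÷ 50 g/eq = 3794 eq = 3794 mol NaHSO₄.
Mass of NaHSO₄: 3794 × 120.1 = 455,700 g.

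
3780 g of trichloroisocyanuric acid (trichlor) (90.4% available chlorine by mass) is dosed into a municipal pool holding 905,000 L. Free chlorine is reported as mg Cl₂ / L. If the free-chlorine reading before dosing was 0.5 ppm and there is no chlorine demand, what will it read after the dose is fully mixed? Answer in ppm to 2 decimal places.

Available chlorine delivered: 3780 g × 0.904 = 3417 g as Cl₂.
Concentration rise: 3417 g / 905,000 L = 3.776 mg/L = 3.78 ppm.
Final FC: 0.5 + 3.78 = 4.28 ppm.

4.28 ppm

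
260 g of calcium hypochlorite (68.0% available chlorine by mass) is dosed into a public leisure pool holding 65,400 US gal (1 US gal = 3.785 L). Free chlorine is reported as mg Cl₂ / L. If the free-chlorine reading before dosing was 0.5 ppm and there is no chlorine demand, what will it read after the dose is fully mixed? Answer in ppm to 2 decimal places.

Volume: 65,400 US gal × 3.785 L/gal = 247,539 L.
Available chlorine delivered: 260 g × 0.68 = 176.8 g as Cl₂.
Concentration rise: 176.8 g / 247,539 L = 0.7142 mg/L = 0.71 ppm.
Final FC: 0.5 + 0.71 = 1.21 ppm.

1.21 ppm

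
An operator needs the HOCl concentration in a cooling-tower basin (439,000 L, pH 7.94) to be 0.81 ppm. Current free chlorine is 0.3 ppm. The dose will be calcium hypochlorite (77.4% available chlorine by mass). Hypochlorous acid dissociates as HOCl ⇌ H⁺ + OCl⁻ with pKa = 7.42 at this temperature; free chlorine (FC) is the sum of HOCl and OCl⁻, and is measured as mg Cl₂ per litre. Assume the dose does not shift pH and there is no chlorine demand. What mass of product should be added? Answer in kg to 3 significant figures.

1.81 kg

[OCl⁻]/[HOCl] = 10^(pH − pKa) = 10^(7.94 − 7.42) = 3.311; fraction as HOCl = 1/(1 + 3.311) = 0.2319.
Free chlorine required for 0.81 ppm HOCl: 0.81 / 0.2319 = 3.492 ppm.
FC to add: 3.492 − 0.3 = 3.192 mg/L as Cl₂.
Cl₂ equivalent: 3.192 mg/L × 439,000 L = 1401 g.
Product at 77.4% available Cl: 1401 / 0.774 = 1811 g.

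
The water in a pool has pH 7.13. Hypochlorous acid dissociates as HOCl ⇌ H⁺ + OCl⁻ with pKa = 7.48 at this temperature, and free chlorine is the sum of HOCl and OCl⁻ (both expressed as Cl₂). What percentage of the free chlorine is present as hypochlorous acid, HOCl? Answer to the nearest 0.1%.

69.1%

[OCl⁻]/[HOCl] = 10^(pH − pKa) = 10^(7.13 − 7.48) = 10^-0.35 = 0.4467.
Fraction as HOCl = 1 / (1 + 0.4467) = 0.6912.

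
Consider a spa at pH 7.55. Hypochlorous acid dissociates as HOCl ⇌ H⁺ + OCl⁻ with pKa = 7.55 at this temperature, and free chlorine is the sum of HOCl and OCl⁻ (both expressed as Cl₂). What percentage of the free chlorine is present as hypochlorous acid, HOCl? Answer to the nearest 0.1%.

50.0%

[OCl⁻]/[HOCl] = 10^(pH − pKa) = 10^(7.55 − 7.55) = 10^0.00 = 1.
Fraction as HOCl = 1 / (1 + 1) = 0.5.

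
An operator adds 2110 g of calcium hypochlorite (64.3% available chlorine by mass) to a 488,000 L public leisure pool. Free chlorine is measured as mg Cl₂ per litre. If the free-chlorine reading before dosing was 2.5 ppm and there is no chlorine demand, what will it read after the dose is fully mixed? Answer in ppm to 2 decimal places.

5.28 ppm

Available chlorine delivered: 2110 g × 0.643 = 1357 g as Cl₂.
Concentration rise: 1357 g / 488,000 L = 2.78 mg/L = 2.78 ppm.
Final FC: 2.5 + 2.78 = 5.28 ppm.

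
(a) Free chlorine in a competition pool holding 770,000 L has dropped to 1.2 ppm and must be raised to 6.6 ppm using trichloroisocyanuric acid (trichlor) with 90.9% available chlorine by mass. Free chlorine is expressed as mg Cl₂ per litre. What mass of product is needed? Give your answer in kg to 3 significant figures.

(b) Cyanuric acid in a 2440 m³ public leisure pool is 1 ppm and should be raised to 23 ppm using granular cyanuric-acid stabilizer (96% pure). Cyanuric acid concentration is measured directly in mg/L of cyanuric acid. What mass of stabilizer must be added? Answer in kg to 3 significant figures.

(a) Chlorine deficit: 6.6 − 1.2 = 5.4 ppm = 5.4 mg/L as Cl₂.
(a) Cl₂ equivalent needed: 5.4 mg/L × 770,000 L = 4,158,000 mg = 4158 g.
(a) Product at 90.9% available chlorine: 4158 / 0.909 = 4574 g.

(b) Volume: 2440 m³ = 2,440,000 L.
(b) CYA to add: (23 − 1) = 22 mg/L × 2,440,000 L = 53,680 g cyanuric acid.
(b) At 96% purity: 53,680 / 0.96 = 55,920 g product.

(a) 4.57 kg; (b) 55.9 kg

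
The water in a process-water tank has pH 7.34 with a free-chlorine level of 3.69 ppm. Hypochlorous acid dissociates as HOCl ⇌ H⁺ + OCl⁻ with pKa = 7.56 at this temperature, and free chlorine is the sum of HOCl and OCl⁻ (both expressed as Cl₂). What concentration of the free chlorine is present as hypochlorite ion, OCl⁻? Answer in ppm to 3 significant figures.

[OCl⁻]/[HOCl] = 10^(pH − pKa) = 10^(7.34 − 7.56) = 10^-0.22 = 0.6026.
Fraction as HOCl = 1 / (1 + 0.6026) = 0.624.
OCl⁻ = (1 − 0.624) × 3.69 ppm = 1.387 ppm.

1.39 ppm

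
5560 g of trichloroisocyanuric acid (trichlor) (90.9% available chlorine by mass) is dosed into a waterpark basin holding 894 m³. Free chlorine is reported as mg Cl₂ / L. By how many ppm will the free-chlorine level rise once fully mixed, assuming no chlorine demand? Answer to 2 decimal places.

5.65 ppm

Volume: 894 m³ = 894,000 L.
Available chlorine delivered: 5560 g × 0.909 = 5054 g as Cl₂.
Concentration rise: 5054 g / 894,000 L = 5.653 mg/L = 5.65 ppm.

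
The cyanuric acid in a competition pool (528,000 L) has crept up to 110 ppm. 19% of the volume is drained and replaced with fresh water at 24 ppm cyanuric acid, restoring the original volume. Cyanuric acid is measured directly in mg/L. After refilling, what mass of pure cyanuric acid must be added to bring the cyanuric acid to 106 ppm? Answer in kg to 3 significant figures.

After draining 19% and refilling: 110 × 0.81 + 24 × 0.19 = 93.66 ppm.
Deficit to target: 106 − 93.66 = 12.34 mg/L.
Mass: 12.34 mg/L × 528,000 L = 6516 g cyanuric acid.

6.52 kg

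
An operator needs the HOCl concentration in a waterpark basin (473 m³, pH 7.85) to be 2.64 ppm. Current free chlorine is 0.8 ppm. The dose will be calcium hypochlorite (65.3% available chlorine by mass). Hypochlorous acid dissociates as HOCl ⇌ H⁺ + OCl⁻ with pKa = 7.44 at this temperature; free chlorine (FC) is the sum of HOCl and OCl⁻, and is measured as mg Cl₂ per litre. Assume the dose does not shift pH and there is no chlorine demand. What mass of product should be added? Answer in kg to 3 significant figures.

6.25 kg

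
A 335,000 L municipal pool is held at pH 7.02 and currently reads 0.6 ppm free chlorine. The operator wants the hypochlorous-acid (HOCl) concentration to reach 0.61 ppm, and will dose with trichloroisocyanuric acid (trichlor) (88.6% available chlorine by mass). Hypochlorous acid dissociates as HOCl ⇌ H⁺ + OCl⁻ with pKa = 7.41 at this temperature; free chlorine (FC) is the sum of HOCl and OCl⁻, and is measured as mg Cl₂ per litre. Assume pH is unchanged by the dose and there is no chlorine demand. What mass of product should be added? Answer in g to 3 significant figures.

[OCl⁻]/[HOCl] = 10^(pH − pKa) = 10^(7.02 − 7.41) = 0.4074; fraction as HOCl = 1/(1 + 0.4074) = 0.7105.
Free chlorine required for 0.61 ppm HOCl: 0.61 / 0.7105 = 0.8585 ppm.
FC to add: 0.8585 − 0.6 = 0.2585 mg/L as Cl₂.
Cl₂ equivalent: 0.2585 mg/L × 335,000 L = 86.6 g.
Product at 88.6% available Cl: 86.6 / 0.886 = 97.74 g.

97.7 g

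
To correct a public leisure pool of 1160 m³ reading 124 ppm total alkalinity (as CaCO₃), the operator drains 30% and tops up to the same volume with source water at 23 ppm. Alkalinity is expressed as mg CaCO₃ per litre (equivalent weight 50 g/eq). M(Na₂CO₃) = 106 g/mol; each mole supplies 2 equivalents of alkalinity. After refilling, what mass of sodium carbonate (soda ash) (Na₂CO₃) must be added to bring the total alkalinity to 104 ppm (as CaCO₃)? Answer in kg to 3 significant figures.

12.7 kg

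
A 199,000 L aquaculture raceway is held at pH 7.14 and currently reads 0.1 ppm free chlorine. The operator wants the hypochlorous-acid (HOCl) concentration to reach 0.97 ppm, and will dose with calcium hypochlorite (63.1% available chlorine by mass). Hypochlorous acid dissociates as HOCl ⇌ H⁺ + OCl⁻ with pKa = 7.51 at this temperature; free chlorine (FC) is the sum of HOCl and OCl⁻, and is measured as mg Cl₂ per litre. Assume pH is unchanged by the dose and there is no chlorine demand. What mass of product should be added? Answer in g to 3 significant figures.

[OCl⁻]/[HOCl] = 10^(pH − pKa) = 10^(7.14 − 7.51) = 0.4266; fraction as HOCl = 1/(1 + 0.4266) = 0.701.
Free chlorine required for 0.97 ppm HOCl: 0.97 / 0.701 = 1.384 ppm.
FC to add: 1.384 − 0.1 = 1.284 mg/L as Cl₂.
Cl₂ equivalent: 1.284 mg/L × 199,000 L = 255.5 g.
Product at 63.1% available Cl: 255.5 / 0.631 = 404.9 g.

405 g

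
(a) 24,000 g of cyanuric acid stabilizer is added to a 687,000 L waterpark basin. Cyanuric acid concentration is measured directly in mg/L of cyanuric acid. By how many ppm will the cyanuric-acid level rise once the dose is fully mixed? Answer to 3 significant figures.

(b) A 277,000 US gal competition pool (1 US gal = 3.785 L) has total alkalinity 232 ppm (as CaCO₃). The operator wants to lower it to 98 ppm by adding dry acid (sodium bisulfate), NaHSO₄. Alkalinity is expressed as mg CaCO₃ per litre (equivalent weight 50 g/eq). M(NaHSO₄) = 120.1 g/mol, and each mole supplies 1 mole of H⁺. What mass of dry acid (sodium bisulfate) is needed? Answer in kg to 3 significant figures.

(a) 34.9 ppm; (b) 337 kg

(a) Rise: 24,000 g / 687,000 L × 1000 = 34.93 mg/L.

(b) Volume: 277,000 US gal × 3.785 L/gal = 1,048,445 L.
(b) Alkalinity to neutralize: (232 − 98) = 134 mg/L as CaCO₃ × 1,048,445 L = 140,500 g as CaCO₃.
(b) Equivalents of H⁺ required: 140,500 ÷ 50 g/eq = 2810 eq = 2810 mol NaHSO₄.
(b) Mass of NaHSO₄: 2810 × 120.1 = 337,500 g.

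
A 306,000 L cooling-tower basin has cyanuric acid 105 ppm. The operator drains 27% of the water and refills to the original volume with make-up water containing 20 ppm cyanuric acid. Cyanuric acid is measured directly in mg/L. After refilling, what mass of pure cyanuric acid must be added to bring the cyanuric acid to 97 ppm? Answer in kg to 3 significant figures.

4.57 kg

After draining 27% and refilling: 105 × 0.73 + 20 × 0.27 = 82.05 ppm.
Deficit to target: 97 − 82.05 = 14.95 mg/L.
Mass: 14.95 mg/L × 306,000 L = 4575 g cyanuric acid.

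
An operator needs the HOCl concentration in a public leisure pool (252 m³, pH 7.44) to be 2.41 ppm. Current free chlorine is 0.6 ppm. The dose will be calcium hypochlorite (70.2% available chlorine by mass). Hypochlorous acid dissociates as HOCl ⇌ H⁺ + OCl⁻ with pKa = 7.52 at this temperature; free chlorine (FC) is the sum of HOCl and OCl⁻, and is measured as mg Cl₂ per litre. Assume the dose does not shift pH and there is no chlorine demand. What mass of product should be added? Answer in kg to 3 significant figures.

1.37 kg

Volume: 252 m³ = 252,000 L.
[OCl⁻]/[HOCl] = 10^(pH − pKa) = 10^(7.44 − 7.52) = 0.8318; fraction as HOCl = 1/(1 + 0.8318) = 0.5459.
Free chlorine required for 2.41 ppm HOCl: 2.41 / 0.5459 = 4.415 ppm.
FC to add: 4.415 − 0.6 = 3.815 mg/L as Cl₂.
Cl₂ equivalent: 3.815 mg/L × 252,000 L = 961.3 g.
Product at 70.2% available Cl: 961.3 / 0.702 = 1369 g.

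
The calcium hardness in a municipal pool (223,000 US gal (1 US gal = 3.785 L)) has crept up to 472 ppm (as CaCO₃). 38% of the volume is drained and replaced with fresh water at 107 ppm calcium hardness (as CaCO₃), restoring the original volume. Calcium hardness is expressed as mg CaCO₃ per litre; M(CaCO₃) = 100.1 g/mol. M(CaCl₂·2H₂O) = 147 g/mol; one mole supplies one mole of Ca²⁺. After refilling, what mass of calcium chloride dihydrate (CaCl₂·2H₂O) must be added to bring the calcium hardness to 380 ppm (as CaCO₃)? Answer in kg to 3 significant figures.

Volume: 223,000 US gal × 3.785 L/gal = 844,055 L.
After draining 38% and refilling: 472 × 0.62 + 107 × 0.38 = 333.3 ppm.
Deficit to target: 380 − 333.3 = 46.7 mg/L.
As CaCO₃: 46.7 mg/L × 844,055 L = 39,420 g; ÷ 100.1 = 393.8 mol Ca²⁺.
Mass: 393.8 × 147 = 57,890 g.

57.9 kg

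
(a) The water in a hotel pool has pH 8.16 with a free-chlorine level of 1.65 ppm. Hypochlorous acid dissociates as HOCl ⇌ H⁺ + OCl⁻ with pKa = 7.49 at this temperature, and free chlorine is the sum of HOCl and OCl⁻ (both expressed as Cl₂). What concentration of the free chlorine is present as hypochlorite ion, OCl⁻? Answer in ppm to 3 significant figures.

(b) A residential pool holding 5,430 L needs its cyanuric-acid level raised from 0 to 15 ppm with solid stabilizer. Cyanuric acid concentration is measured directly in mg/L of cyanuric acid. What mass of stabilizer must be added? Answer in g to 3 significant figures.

(a) [OCl⁻]/[HOCl] = 10^(pH − pKa) = 10^(8.16 − 7.49) = 10^0.67 = 4.677.
(a) Fraction as HOCl = 1 / (1 + 4.677) = 0.1761.
(a) OCl⁻ = (1 − 0.1761) × 1.65 ppm = 1.359 ppm.

(b) CYA to add: (15 − 0) = 15 mg/L × 5,430 L = 81.45 g cyanuric acid.

(a) 1.36 ppm; (b) 81.5 g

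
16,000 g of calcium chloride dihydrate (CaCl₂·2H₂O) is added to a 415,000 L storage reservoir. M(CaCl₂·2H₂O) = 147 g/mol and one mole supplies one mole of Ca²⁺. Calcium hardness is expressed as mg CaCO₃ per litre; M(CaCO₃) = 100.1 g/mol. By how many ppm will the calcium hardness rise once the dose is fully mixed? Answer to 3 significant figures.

26.3 ppm

Moles of Ca²⁺: 16,000 g ÷ 147 g/mol = 108.8 mol.
As CaCO₃: 108.8 mol × 100.1 g/mol = 10,900 g.
Rise: 10,900 g / 415,000 L × 1000 = 26.25 mg/L.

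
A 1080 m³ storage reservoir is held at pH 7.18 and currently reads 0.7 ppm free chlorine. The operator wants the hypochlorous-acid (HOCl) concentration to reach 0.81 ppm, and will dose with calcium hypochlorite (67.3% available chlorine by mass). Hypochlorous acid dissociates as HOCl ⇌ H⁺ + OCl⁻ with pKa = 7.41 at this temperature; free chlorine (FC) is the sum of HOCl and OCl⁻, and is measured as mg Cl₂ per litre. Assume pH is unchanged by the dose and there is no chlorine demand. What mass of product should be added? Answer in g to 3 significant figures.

942 g

Volume: 1080 m³ = 1,080,000 L.
[OCl⁻]/[HOCl] = 10^(pH − pKa) = 10^(7.18 − 7.41) = 0.5888; fraction as HOCl = 1/(1 + 0.5888) = 0.6294.
Free chlorine required for 0.81 ppm HOCl: 0.81 / 0.6294 = 1.287 ppm.
FC to add: 1.287 − 0.7 = 0.587 mg/L as Cl₂.
Cl₂ equivalent: 0.587 mg/L × 1,080,000 L = 633.9 g.
Product at 67.3% available Cl: 633.9 / 0.673 = 941.9 g.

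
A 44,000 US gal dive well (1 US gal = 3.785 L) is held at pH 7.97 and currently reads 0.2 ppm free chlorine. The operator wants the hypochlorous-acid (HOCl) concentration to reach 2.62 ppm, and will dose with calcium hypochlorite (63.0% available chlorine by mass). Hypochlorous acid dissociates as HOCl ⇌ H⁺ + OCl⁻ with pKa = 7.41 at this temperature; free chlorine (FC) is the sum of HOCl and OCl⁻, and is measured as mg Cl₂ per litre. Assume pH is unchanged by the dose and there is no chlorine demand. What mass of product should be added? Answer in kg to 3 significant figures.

3.15 kg

Volume: 44,000 US gal × 3.785 L/gal = 166,540 L.
[OCl⁻]/[HOCl] = 10^(pH − pKa) = 10^(7.97 − 7.41) = 3.631; fraction as HOCl = 1/(1 + 3.631) = 0.2159.
Free chlorine required for 2.62 ppm HOCl: 2.62 / 0.2159 = 12.13 ppm.
FC to add: 12.13 − 0.2 = 11.93 mg/L as Cl₂.
Cl₂ equivalent: 11.93 mg/L × 166,540 L = 1987 g.
Product at 63.0% available Cl: 1987 / 0.63 = 3154 g.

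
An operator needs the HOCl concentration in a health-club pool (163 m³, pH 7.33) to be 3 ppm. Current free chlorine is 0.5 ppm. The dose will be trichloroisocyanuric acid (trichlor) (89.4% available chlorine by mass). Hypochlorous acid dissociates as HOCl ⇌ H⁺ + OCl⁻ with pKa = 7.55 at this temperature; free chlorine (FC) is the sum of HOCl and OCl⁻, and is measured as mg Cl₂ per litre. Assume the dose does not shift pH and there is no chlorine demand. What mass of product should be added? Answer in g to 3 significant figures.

785 g

Volume: 163 m³ = 163,000 L.
[OCl⁻]/[HOCl] = 10^(pH − pKa) = 10^(7.33 − 7.55) = 0.6026; fraction as HOCl = 1/(1 + 0.6026) = 0.624.
Free chlorine required for 3 ppm HOCl: 3 / 0.624 = 4.808 ppm.
FC to add: 4.808 − 0.5 = 4.308 mg/L as Cl₂.
Cl₂ equivalent: 4.308 mg/L × 163,000 L = 702.2 g.
Product at 89.4% available Cl: 702.2 / 0.894 = 785.4 g.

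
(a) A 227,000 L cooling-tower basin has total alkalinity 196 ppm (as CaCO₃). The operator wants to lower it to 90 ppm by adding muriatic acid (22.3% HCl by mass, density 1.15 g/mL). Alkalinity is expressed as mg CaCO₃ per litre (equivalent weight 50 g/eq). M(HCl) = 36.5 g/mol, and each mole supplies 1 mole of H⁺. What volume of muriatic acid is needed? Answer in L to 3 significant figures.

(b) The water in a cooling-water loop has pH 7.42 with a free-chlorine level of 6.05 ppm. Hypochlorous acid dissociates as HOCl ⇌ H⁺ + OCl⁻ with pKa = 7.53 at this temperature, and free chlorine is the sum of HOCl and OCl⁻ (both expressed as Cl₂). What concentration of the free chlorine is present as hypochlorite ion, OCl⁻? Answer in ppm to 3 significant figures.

(a) Alkalinity to neutralize: (196 − 90) = 106 mg/L as CaCO₃ × 227,000 L = 24,060 g as CaCO₃.
(a) Equivalents of H⁺ required: 24,060 ÷ 50 g/eq = 481.2 eq = 481.2 mol HCl.
(a) Mass of HCl: 481.2 × 36.5 = 17,570 g.
(a) Mass of 22.3% solution: 17,570 / 0.223 = 78,770 g.
(a) Volume: 78,770 g ÷ 1.15 g/mL = 68,490 mL.

(b) [OCl⁻]/[HOCl] = 10^(pH − pKa) = 10^(7.42 − 7.53) = 10^-0.11 = 0.7762.
(b) Fraction as HOCl = 1 / (1 + 0.7762) = 0.563.
(b) OCl⁻ = (1 − 0.563) × 6.05 ppm = 2.644 ppm.

(a) 68.5 L; (b) 2.64 ppm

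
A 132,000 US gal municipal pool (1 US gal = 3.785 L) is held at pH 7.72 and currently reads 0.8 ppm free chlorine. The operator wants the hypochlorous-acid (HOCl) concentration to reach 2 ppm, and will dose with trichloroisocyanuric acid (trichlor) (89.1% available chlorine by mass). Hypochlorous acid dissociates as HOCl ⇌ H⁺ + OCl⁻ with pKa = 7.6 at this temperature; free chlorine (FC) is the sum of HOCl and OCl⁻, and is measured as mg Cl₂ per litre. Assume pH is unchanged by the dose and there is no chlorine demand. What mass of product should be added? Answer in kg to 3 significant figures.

2.15 kg

Volume: 132,000 US gal × 3.785 L/gal = 499,620 L.
[OCl⁻]/[HOCl] = 10^(pH − pKa) = 10^(7.72 − 7.6) = 1.318; fraction as HOCl = 1/(1 + 1.318) = 0.4314.
Free chlorine required for 2 ppm HOCl: 2 / 0.4314 = 4.637 ppm.
FC to add: 4.637 − 0.8 = 3.837 mg/L as Cl₂.
Cl₂ equivalent: 3.837 mg/L × 499,620 L = 1917 g.
Product at 89.1% available Cl: 1917 / 0.891 = 2151 g.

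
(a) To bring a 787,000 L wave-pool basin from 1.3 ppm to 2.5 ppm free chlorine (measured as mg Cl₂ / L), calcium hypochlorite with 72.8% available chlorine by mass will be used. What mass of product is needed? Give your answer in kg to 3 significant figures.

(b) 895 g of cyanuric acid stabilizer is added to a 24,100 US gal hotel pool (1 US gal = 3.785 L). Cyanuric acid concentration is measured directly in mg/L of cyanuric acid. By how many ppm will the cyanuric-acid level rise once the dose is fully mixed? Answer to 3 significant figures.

(a) 1.30 kg; (b) 9.81 ppm

(a) Chlorine deficit: 2.5 − 1.3 = 1.2 ppm = 1.2 mg/L as Cl₂.
(a) Cl₂ equivalent needed: 1.2 mg/L × 787,000 L = 944,400 mg = 944.4 g.
(a) Product at 72.8% available chlorine: 944.4 / 0.728 = 1297 g.

(b) Volume: 24,100 US gal × 3.785 L/gal = 91,218 L.
(b) Rise: 895 g / 91,218 L × 1000 = 9.812 mg/L.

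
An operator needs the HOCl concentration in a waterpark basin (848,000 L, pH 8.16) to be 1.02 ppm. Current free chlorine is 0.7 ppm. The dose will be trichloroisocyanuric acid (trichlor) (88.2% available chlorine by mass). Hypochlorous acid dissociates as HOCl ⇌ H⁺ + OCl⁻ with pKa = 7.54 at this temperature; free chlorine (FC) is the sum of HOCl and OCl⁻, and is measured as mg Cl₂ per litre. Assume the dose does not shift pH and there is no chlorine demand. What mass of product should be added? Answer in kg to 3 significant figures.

4.40 kg

[OCl⁻]/[HOCl] = 10^(pH − pKa) = 10^(8.16 − 7.54) = 4.169; fraction as HOCl = 1/(1 + 4.169) = 0.1935.
Free chlorine required for 1.02 ppm HOCl: 1.02 / 0.1935 = 5.272 ppm.
FC to add: 5.272 − 0.7 = 4.572 mg/L as Cl₂.
Cl₂ equivalent: 4.572 mg/L × 848,000 L = 3877 g.
Product at 88.2% available Cl: 3877 / 0.882 = 4396 g.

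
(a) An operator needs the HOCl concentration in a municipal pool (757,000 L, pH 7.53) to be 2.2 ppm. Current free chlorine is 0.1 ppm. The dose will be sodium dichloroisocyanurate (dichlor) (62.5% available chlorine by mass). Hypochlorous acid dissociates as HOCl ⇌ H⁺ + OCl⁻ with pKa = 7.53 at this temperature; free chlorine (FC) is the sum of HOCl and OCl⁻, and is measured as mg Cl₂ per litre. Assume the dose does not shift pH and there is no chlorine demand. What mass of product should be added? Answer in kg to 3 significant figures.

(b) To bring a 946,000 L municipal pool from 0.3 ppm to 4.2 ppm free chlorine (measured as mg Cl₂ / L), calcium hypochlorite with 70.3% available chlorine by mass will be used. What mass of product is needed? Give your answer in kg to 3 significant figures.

(a) 5.21 kg; (b) 5.25 kg

(a) [OCl⁻]/[HOCl] = 10^(pH − pKa) = 10^(7.53 − 7.53) = 1; fraction as HOCl = 1/(1 + 1) = 0.5.
(a) Free chlorine required for 2.2 ppm HOCl: 2.2 / 0.5 = 4.4 ppm.
(a) FC to add: 4.4 − 0.1 = 4.3 mg/L as Cl₂.
(a) Cl₂ equivalent: 4.3 mg/L × 757,000 L = 3255 g.
(a) Product at 62.5% available Cl: 3255 / 0.625 = 5208 g.

(b) Chlorine deficit: 4.2 − 0.3 = 3.9 ppm = 3.9 mg/L as Cl₂.
(b) Cl₂ equivalent needed: 3.9 mg/L × 946,000 L = 3,689,000 mg = 3689 g.
(b) Product at 70.3% available chlorine: 3689 / 0.703 = 5248 g.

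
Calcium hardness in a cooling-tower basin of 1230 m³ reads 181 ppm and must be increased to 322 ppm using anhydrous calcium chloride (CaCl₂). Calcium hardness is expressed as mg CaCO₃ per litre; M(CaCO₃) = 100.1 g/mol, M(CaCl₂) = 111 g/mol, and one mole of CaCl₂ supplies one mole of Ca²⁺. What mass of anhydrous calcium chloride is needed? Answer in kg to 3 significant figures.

Volume: 1230 m³ = 1,230,000 L.
Hardness to add: (322 − 181) = 141 mg/L as CaCO₃ × 1,230,000 L = 173,400 g as CaCO₃.
Moles of Ca²⁺ (1 mol Ca²⁺ ≡ 1 mol CaCO₃): 173,400 / 100.1 g/mol = 1733 mol.
Mass of CaCl₂: 1733 × 111 = 192,300 g.

192 kg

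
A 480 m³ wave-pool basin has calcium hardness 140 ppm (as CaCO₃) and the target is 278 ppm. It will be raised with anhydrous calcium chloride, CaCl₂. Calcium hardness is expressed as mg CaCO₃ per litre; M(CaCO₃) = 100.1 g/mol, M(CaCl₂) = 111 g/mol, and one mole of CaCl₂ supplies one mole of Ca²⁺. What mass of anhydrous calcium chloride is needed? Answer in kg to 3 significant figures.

73.5 kg

Volume: 480 m³ = 480,000 L.
Hardness to add: (278 − 140) = 138 mg/L as CaCO₃ × 480,000 L = 66,240 g as CaCO₃.
Moles of Ca²⁺ (1 mol Ca²⁺ ≡ 1 mol CaCO₃): 66,240 / 100.1 g/mol = 661.7 mol.
Mass of CaCl₂: 661.7 × 111 = 73,450 g.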